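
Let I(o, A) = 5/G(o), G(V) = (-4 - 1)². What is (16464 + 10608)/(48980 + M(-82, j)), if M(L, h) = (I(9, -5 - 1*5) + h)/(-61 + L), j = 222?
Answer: 1759680/3183599 ≈ 0.55273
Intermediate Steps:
G(V) = 25 (G(V) = (-5)² = 25)
I(o, A) = ⅕ (I(o, A) = 5/25 = 5*(1/25) = ⅕)
M(L, h) = (⅕ + h)/(-61 + L)
(16464 + 10608)/(48980 + M(-82, j)) = (16464 + 10608)/(48980 + (⅕ + 222)/(-61 - 82)) = 27072/(48980 + (1111/5)/(-143)) = 27072/(48980 - 1/143*1111/5) = 27072/(48980 - 101/65) = 27072/(3183599/65) = 27072*(65/3183599) = 1759680/3183599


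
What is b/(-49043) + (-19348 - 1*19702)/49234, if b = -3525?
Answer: -870789650/1207291531 ≈ -0.72128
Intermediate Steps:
b/(-49043) + (-19348 - 1*19702)/49234 = -3525/(-49043) + (-19348 - 1*19702)/49234 = -3525*(-1/49043) + (-19348 - 19702)*(1/49234) = 3525/49043 - 39050*1/49234 = 3525/49043 - 19525/24617 = -870789650/1207291531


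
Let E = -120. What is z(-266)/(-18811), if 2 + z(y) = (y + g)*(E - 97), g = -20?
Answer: -62060/18811 ≈ -3.2991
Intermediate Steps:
z(y) = 4338 - 217*y (z(y) = -2 + (y - 20)*(-120 - 97) = -2 + (-20 + y)*(-217) = -2 + (4340 - 217*y) = 4338 - 217*y)
z(-266)/(-18811) = (4338 - 217*(-266))/(-18811) = (4338 + 57722)*(-1/18811) = 62060*(-1/18811) = -62060/18811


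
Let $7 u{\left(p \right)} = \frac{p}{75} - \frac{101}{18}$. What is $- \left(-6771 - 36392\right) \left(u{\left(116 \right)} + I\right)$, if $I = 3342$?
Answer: $\frac{454310904773}{3150} \approx 1.4423 \cdot 10^{8}$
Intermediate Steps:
$u{\left(p \right)} = - \frac{101}{126} + \frac{p}{525}$ ($u{\left(p \right)} = \frac{\frac{p}{75} - \frac{101}{18}}{7} = \frac{- \frac{101}{18} + \frac{p}{75}}{7} = - \frac{101}{126} + \frac{p}{525}$)
$- \left(-6771 - 36392\right) \left(u{\left(116 \right)} + I\right) = - \left(-6771 - 36392\right) \left(\left(- \frac{101}{126} + \frac{1}{525} \cdot 116\right) + 3342\right) = - \left(-43163\right) \left(\left(- \frac{101}{126} + \frac{116}{525}\right) + 3342\right) = - \left(-43163\right) \left(- \frac{1829}{3150} + 3342\right) = - \frac{\left(-43163\right) 10525471}{3150} = \left(-1\right) \left(- \frac{454310904773}{3150}\right) = \frac{454310904773}{3150}$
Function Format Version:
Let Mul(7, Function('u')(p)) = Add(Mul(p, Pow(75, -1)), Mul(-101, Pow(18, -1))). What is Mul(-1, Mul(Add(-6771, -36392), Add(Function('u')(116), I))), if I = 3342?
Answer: Rational(454310904773, 3150) ≈ 1.4423e+8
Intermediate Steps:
Function('u')(p) = Add(Rational(-101, 126), Mul(Rational(1, 525), p)) (Function('u')(p) = Mul(Rational(1, 7), Add(Mul(p, Pow(75, -1)), Mul(-101, Pow(18, -1)))) = Mul(Rational(1, 7), Add(Mul(p, Rational(1, 75)), Mul(-101, Rational(1, 18)))) = Mul(Rational(1, 7), Add(Mul(Rational(1, 75), p), Rational(-101, 18))) = Mul(Rational(1, 7), Add(Rational(-101, 18), Mul(Rational(1, 75), p))) = Add(Rational(-101, 126), Mul(Rational(1, 525), p)))
Mul(-1, Mul(Add(-6771, -36392), Add(Function('u')(116), I))) = Mul(-1, Mul(Add(-6771, -36392), Add(Add(Rational(-101, 126), Mul(Rational(1, 525), 116)), 3342))) = Mul(-1, Mul(-43163, Add(Add(Rational(-101, 126), Rational(116, 525)), 3342))) = Mul(-1, Mul(-43163, Add(Rational(-1829, 3150), 3342))) = Mul(-1, Mul(-43163, Rational(10525471, 3150))) = Mul(-1, Rational(-454310904773, 3150)) = Rational(454310904773, 3150)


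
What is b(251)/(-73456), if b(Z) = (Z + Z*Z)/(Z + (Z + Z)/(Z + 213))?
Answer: -3654/1069703 ≈ -0.0034159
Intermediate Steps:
b(Z) = (Z + Z**2)/(Z + 2*Z/(213 + Z)) (b(Z) = (Z + Z**2)/(Z + (2*Z)/(213 + Z)) = (Z + Z**2)/(Z + 2*Z/(213 + Z)))
b(251)/(-73456) = ((213 + 251**2 + 214*251)/(215 + 251))/(-73456) = ((213 + 63001 + 53714)/466)*(-1/73456) = ((1/466)*116928)*(-1/73456) = (58464/233)*(-1/73456) = -3654/1069703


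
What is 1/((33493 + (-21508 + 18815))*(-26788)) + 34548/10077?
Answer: 9501510723041/2771411473600 ≈ 3.4284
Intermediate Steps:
1/((33493 + (-21508 + 18815))*(-26788)) + 34548/10077 = -1/26788/(33493 - 2693) + 34548*(1/10077) = -1/26788/30800 + 11516/3359 = (1/30800)*(-1/26788) + 11516/3359 = -1/825070400 + 11516/3359 = 9501510723041/2771411473600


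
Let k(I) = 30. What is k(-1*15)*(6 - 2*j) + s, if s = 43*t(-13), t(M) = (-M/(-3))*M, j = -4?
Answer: 8527/3 ≈ 2842.3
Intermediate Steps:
t(M) = M²/3 (t(M) = (-M*(-1)/3)*M = (-(-1)*M/3)*M = (M/3)*M = M²/3)
s = 7267/3 (s = 43*((⅓)*(-13)²) = 43*((⅓)*169) = 43*(169/3) = 7267/3 ≈ 2422.3)
k(-1*15)*(6 - 2*j) + s = 30*(6 - 2*(-4)) + 7267/3 = 30*(6 + 8) + 7267/3 = 30*14 + 7267/3 = 420 + 7267/3 = 8527/3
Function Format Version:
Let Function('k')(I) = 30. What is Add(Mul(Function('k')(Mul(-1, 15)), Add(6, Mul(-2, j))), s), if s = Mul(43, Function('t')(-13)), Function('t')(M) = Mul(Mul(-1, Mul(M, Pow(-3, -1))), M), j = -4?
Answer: Rational(8527, 3) ≈ 2842.3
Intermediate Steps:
Function('t')(M) = Mul(Rational(1, 3), Pow(M, 2)) (Function('t')(M) = Mul(Mul(-1, Mul(M, Rational(-1, 3))), M) = Mul(Mul(-1, Mul(Rational(-1, 3), M)), M) = Mul(Mul(Rational(1, 3), M), M) = Mul(Rational(1, 3), Pow(M, 2)))
s = Rational(7267, 3) (s = Mul(43, Mul(Rational(1, 3), Pow(-13, 2))) = Mul(43, Mul(Rational(1, 3), 169)) = Mul(43, Rational(169, 3)) = Rational(7267, 3) ≈ 2422.3)
Add(Mul(Function('k')(Mul(-1, 15)), Add(6, Mul(-2, j))), s) = Add(Mul(30, Add(6, Mul(-2, -4))), Rational(7267, 3)) = Add(Mul(30, Add(6, 8)), Rational(7267, 3)) = Add(Mul(30, 14), Rational(7267, 3)) = Add(420, Rational(7267, 3)) = Rational(8527, 3)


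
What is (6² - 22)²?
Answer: 196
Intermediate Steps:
(6² - 22)² = (36 - 22)² = 14² = 196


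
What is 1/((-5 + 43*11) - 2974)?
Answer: -1/2506 ≈ -0.00039904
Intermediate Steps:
1/((-5 + 43*11) - 2974) = 1/((-5 + 473) - 2974) = 1/(468 - 2974) = 1/(-2506) = -1/2506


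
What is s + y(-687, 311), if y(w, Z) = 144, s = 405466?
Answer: 405610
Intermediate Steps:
s + y(-687, 311) = 405466 + 144 = 405610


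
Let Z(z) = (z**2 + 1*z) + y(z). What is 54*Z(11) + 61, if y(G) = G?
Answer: 7783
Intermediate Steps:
Z(z) = z**2 + 2*z (Z(z) = (z**2 + 1*z) + z = (z**2 + z) + z = (z + z**2) + z = z**2 + 2*z)
54*Z(11) + 61 = 54*(11*(2 + 11)) + 61 = 54*(11*13) + 61 = 54*143 + 61 = 7722 + 61 = 7783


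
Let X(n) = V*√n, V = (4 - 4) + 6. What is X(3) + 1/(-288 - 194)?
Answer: -1/482 + 6*√3 ≈ 10.390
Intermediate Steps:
V = 6 (V = 0 + 6 = 6)
X(n) = 6*√n
X(3) + 1/(-288 - 194) = 6*√3 + 1/(-288 - 194) = 6*√3 + 1/(-482) = 6*√3 - 1/482 = -1/482 + 6*√3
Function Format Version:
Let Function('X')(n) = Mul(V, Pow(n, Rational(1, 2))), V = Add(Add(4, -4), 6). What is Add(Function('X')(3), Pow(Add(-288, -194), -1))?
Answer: Add(Rational(-1, 482), Mul(6, Pow(3, Rational(1, 2)))) ≈ 10.390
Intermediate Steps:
V = 6 (V = Add(0, 6) = 6)
Function('X')(n) = Mul(6, Pow(n, Rational(1, 2)))
Add(Function('X')(3), Pow(Add(-288, -194), -1)) = Add(Mul(6, Pow(3, Rational(1, 2))), Pow(Add(-288, -194), -1)) = Add(Mul(6, Pow(3, Rational(1, 2))), Pow(-482, -1)) = Add(Mul(6, Pow(3, Rational(1, 2))), Rational(-1, 482)) = Add(Rational(-1, 482), Mul(6, Pow(3, Rational(1, 2))))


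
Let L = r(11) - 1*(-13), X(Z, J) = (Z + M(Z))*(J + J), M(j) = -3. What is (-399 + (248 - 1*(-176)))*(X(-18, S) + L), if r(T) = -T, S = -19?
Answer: 20000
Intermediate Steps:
X(Z, J) = 2*J*(-3 + Z) (X(Z, J) = (Z - 3)*(J + J) = (-3 + Z)*(2*J) = 2*J*(-3 + Z))
L = 2 (L = -1*11 - 1*(-13) = -11 + 13 = 2)
(-399 + (248 - 1*(-176)))*(X(-18, S) + L) = (-399 + (248 - 1*(-176)))*(2*(-19)*(-3 - 18) + 2) = (-399 + (248 + 176))*(2*(-19)*(-21) + 2) = (-399 + 424)*(798 + 2) = 25*800 = 20000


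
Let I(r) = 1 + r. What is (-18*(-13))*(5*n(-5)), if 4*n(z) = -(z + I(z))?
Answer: 5265/2 ≈ 2632.5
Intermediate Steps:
n(z) = -1/4 - z/2 (n(z) = (-(z + (1 + z)))/4 = (-(1 + 2*z))/4 = (-1 - 2*z)/4 = -1/4 - z/2)
(-18*(-13))*(5*n(-5)) = (-18*(-13))*(5*(-1/4 - 1/2*(-5))) = 234*(5*(-1/4 + 5/2)) = 234*(5*(9/4)) = 234*(45/4) = 5265/2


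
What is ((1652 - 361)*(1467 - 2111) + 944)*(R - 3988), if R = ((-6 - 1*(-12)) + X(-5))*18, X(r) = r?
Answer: 3296926200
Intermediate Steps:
R = 18 (R = ((-6 - 1*(-12)) - 5)*18 = ((-6 + 12) - 5)*18 = (6 - 5)*18 = 1*18 = 18)
((1652 - 361)*(1467 - 2111) + 944)*(R - 3988) = ((1652 - 361)*(1467 - 2111) + 944)*(18 - 3988) = (1291*(-644) + 944)*(-3970) = (-831404 + 944)*(-3970) = -830460*(-3970) = 3296926200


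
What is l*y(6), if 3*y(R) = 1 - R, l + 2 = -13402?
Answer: 22340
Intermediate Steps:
l = -13404 (l = -2 - 13402 = -13404)
y(R) = ⅓ - R/3 (y(R) = (1 - R)/3 = ⅓ - R/3)
l*y(6) = -13404*(⅓ - ⅓*6) = -13404*(⅓ - 2) = -13404*(-5/3) = 22340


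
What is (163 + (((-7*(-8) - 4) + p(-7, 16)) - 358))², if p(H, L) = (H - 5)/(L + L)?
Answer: 1315609/64 ≈ 20556.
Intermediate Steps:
p(H, L) = (-5 + H)/(2*L) (p(H, L) = (-5 + H)/((2*L)) = (-5 + H)*(1/(2*L)) = (-5 + H)/(2*L))
(163 + (((-7*(-8) - 4) + p(-7, 16)) - 358))² = (163 + (((-7*(-8) - 4) + (½)*(-5 - 7)/16) - 358))² = (163 + (((56 - 4) + (½)*(1/16)*(-12)) - 358))² = (163 + ((52 - 3/8) - 358))² = (163 + (413/8 - 358))² = (163 - 2451/8)² = (-1147/8)² = 1315609/64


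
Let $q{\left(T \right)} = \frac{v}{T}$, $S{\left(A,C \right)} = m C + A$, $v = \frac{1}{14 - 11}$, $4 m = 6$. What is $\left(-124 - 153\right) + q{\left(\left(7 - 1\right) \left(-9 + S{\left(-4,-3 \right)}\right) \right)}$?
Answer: $- \frac{87256}{315} \approx -277.0$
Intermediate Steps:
$m = \frac{3}{2}$ ($m = \frac{1}{4} \cdot 6 = \frac{3}{2} \approx 1.5$)
$v = \frac{1}{3} \approx 0.33333$
$S{\left(A,C \right)} = A + \frac{3 C}{2}$ ($S{\left(A,C \right)} = \frac{3 C}{2} + A = A + \frac{3 C}{2}$)
$q{\left(T \right)} = \frac{1}{3 T}$
$\left(-124 - 153\right) + q{\left(\left(7 - 1\right) \left(-9 + S{\left(-4,-3 \right)}\right) \right)} = \left(-124 - 153\right) + \frac{1}{3 \left(7 - 1\right) \left(-9 + \left(-4 + \frac{3}{2} \left(-3\right)\right)\right)} = -277 + \frac{1}{3 \cdot 6 \left(-9 - \frac{17}{2}\right)} = -277 + \frac{1}{3 \cdot 6 \left(- \frac{35}{2}\right)} = -277 + \frac{1}{3 \left(-105\right)} = -277 + \frac{1}{3} \left(- \frac{1}{105}\right) = -277 - \frac{1}{315} = - \frac{87256}{315}$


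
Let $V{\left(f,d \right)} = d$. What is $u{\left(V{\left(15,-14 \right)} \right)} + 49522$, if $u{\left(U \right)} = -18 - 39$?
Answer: $49465$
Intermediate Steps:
$u{\left(U \right)} = -57$
$u{\left(V{\left(15,-14 \right)} \right)} + 49522 = -57 + 49522 = 49465$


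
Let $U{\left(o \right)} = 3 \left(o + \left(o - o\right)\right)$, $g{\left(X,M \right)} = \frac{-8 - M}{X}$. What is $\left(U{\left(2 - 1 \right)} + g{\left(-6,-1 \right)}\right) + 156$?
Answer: $\frac{961}{6} \approx 160.17$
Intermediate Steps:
$g{\left(X,M \right)} = \frac{-8 - M}{X}$
$U{\left(o \right)} = 3 o$ ($U{\left(o \right)} = 3 \left(o + 0\right) = 3 o$)
$\left(U{\left(2 - 1 \right)} + g{\left(-6,-1 \right)}\right) + 156 = \left(3 \left(2 - 1\right) + \frac{-8 - -1}{-6}\right) + 156 = \left(3 \cdot 1 - \frac{-8 + 1}{6}\right) + 156 = \left(3 - - \frac{7}{6}\right) + 156 = \left(3 + \frac{7}{6}\right) + 156 = \frac{25}{6} + 156 = \frac{961}{6}$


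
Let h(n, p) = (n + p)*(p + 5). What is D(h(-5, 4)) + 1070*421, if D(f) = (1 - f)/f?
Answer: 4054220/9 ≈ 4.5047e+5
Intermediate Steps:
h(n, p) = (5 + p)*(n + p) (h(n, p) = (n + p)*(5 + p) = (5 + p)*(n + p))
D(f) = (1 - f)/f
D(h(-5, 4)) + 1070*421 = (1 - (4² + 5*(-5) + 5*4 - 5*4))/(4² + 5*(-5) + 5*4 - 5*4) + 1070*421 = (1 - (16 - 25 + 20 - 20))/(16 - 25 + 20 - 20) + 450470 = (1 - 1*(-9))/(-9) + 450470 = -(1 + 9)/9 + 450470 = -⅑*10 + 450470 = -10/9 + 450470 = 4054220/9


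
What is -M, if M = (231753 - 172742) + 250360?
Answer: -309371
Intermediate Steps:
M = 309371 (M = 59011 + 250360 = 309371)
-M = -1*309371 = -309371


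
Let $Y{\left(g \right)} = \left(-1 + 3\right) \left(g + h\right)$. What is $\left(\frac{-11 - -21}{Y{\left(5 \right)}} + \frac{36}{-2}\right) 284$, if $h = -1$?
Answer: $-4757$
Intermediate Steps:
$Y{\left(g \right)} = -2 + 2 g$ ($Y{\left(g \right)} = \left(-1 + 3\right) \left(g - 1\right) = 2 \left(-1 + g\right) = -2 + 2 g$)
$\left(\frac{-11 - -21}{Y{\left(5 \right)}} + \frac{36}{-2}\right) 284 = \left(\frac{-11 - -21}{-2 + 2 \cdot 5} + \frac{36}{-2}\right) 284 = \left(\frac{-11 + 21}{-2 + 10} + 36 \left(- \frac{1}{2}\right)\right) 284 = \left(\frac{10}{8} - 18\right) 284 = \left(10 \cdot \frac{1}{8} - 18\right) 284 = \left(\frac{5}{4} - 18\right) 284 = \left(- \frac{67}{4}\right) 284 = -4757$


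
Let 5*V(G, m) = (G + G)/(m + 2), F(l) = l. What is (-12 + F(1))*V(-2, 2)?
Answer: 11/5 ≈ 2.2000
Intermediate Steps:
V(G, m) = 2*G/(5*(2 + m)) (V(G, m) = ((G + G)/(m + 2))/5 = ((2*G)/(2 + m))/5 = (2*G/(2 + m))/5 = 2*G/(5*(2 + m)))
(-12 + F(1))*V(-2, 2) = (-12 + 1)*((⅖)*(-2)/(2 + 2)) = -22*(-2)/(5*4) = -11*(-⅕) = 11/5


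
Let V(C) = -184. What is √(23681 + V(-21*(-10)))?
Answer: √23497 ≈ 153.29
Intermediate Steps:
√(23681 + V(-21*(-10))) = √(23681 - 184) = √23497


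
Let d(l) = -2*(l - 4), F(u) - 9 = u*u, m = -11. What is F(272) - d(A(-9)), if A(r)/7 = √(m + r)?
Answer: 73985 + 28*I*√5 ≈ 73985.0 + 62.61*I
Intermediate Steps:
F(u) = 9 + u² (F(u) = 9 + u*u = 9 + u²)
A(r) = 7*√(-11 + r)
d(l) = 8 - 2*l (d(l) = -2*(-4 + l) = 8 - 2*l)
F(272) - d(A(-9)) = (9 + 272²) - (8 - 14*√(-11 - 9)) = (9 + 73984) - (8 - 14*√(-20)) = 73993 - (8 - 14*2*I*√5) = 73993 - (8 - 28*I*√5) = 73993 + (-8 + 28*I*√5) = 73985 + 28*I*√5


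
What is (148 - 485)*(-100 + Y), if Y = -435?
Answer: 180295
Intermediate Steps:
(148 - 485)*(-100 + Y) = (148 - 485)*(-100 - 435) = -337*(-535) = 180295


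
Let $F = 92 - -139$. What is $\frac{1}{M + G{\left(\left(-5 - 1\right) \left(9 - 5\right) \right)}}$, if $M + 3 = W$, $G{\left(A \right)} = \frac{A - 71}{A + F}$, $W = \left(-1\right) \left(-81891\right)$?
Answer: $\frac{207}{16950721} \approx 1.2212 \cdot 10^{-5}$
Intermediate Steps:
$F = 231$ ($F = 92 + 139 = 231$)
$W = 81891$
$G{\left(A \right)} = \frac{-71 + A}{231 + A}$ ($G{\left(A \right)} = \frac{A - 71}{A + 231} = \frac{-71 + A}{231 + A}$)
$M = 81888$ ($M = -3 + 81891 = 81888$)
$\frac{1}{M + G{\left(\left(-5 - 1\right) \left(9 - 5\right) \right)}} = \frac{1}{81888 + \frac{-71 + \left(-5 - 1\right) \left(9 - 5\right)}{231 + \left(-5 - 1\right) \left(9 - 5\right)}} = \frac{1}{81888 + \frac{-71 + \left(-5 - 1\right) 4}{231 + \left(-5 - 1\right) 4}} = \frac{1}{81888 + \frac{-71 - 24}{231 - 24}} = \frac{1}{81888 + \frac{1}{207} \left(-95\right)} = \frac{1}{81888 - \frac{95}{207}} = \frac{1}{\frac{16950721}{207}} = \frac{207}{16950721}$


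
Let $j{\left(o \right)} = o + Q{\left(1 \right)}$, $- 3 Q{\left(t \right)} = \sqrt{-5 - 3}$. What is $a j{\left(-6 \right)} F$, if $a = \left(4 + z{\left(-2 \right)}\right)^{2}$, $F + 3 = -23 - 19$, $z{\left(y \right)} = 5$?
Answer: $21870 + 2430 i \sqrt{2} \approx 21870.0 + 3436.5 i$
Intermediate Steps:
$F = -45$ ($F = -3 - 42 = -45$)
$a = 81$ ($a = \left(4 + 5\right)^{2} = 9^{2} = 81$)
$Q{\left(t \right)} = - \frac{2 i \sqrt{2}}{3}$ ($Q{\left(t \right)} = - \frac{\sqrt{-5 - 3}}{3} = - \frac{\sqrt{-8}}{3} = - \frac{2 i \sqrt{2}}{3}$)
$j{\left(o \right)} = o - \frac{2 i \sqrt{2}}{3}$
$a j{\left(-6 \right)} F = 81 \left(-6 - \frac{2 i \sqrt{2}}{3}\right) \left(-45\right) = \left(-486 - 54 i \sqrt{2}\right) \left(-45\right) = 21870 + 2430 i \sqrt{2}$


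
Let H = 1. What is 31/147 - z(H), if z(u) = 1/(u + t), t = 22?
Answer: 566/3381 ≈ 0.16741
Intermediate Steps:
z(u) = 1/(22 + u) (z(u) = 1/(u + 22) = 1/(22 + u))
31/147 - z(H) = 31/147 - 1/(22 + 1) = 31*(1/147) - 1/23 = 31/147 - 1*1/23 = 31/147 - 1/23 = 566/3381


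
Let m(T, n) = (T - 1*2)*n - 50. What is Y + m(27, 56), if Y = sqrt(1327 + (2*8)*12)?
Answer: 1350 + 7*sqrt(31) ≈ 1389.0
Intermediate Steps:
Y = 7*sqrt(31) (Y = sqrt(1327 + 16*12) = sqrt(1327 + 192) = sqrt(1519) = 7*sqrt(31) ≈ 38.974)
m(T, n) = -50 + n*(-2 + T) (m(T, n) = (T - 2)*n - 50 = (-2 + T)*n - 50 = n*(-2 + T) - 50 = -50 + n*(-2 + T))
Y + m(27, 56) = 7*sqrt(31) + (-50 - 2*56 + 27*56) = 7*sqrt(31) + (-50 - 112 + 1512) = 7*sqrt(31) + 1350 = 1350 + 7*sqrt(31)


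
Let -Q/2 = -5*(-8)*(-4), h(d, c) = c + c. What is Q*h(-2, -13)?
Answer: -8320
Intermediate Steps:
h(d, c) = 2*c
Q = 320 (Q = -2*(-5*(-8))*(-4) = -80*(-4) = -2*(-160) = 320)
Q*h(-2, -13) = 320*(2*(-13)) = 320*(-26) = -8320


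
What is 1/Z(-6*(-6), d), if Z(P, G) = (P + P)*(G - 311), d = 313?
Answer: 1/144 ≈ 0.0069444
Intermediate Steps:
Z(P, G) = 2*P*(-311 + G) (Z(P, G) = (2*P)*(-311 + G) = 2*P*(-311 + G))
1/Z(-6*(-6), d) = 1/(2*(-6*(-6))*(-311 + 313)) = 1/(2*36*2) = 1/144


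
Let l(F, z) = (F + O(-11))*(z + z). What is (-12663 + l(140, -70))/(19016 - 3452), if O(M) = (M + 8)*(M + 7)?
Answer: -33943/15564 ≈ -2.1809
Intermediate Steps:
O(M) = (7 + M)*(8 + M) (O(M) = (8 + M)*(7 + M) = (7 + M)*(8 + M))
l(F, z) = 2*z*(12 + F) (l(F, z) = (F + (56 + (-11)² + 15*(-11)))*(z + z) = (F + (56 + 121 - 165))*(2*z) = (F + 12)*(2*z) = (12 + F)*(2*z) = 2*z*(12 + F))
(-12663 + l(140, -70))/(19016 - 3452) = (-12663 + 2*(-70)*(12 + 140))/(19016 - 3452) = (-12663 + 2*(-70)*152)/15564 = (-12663 - 21280)*(1/15564) = -33943*1/15564 = -33943/15564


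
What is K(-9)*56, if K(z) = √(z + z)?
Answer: 168*I*√2 ≈ 237.59*I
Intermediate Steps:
K(z) = √2*√z (K(z) = √(2*z) = √2*√z)
K(-9)*56 = (√2*√(-9))*56 = (√2*(3*I))*56 = (3*I*√2)*56 = 168*I*√2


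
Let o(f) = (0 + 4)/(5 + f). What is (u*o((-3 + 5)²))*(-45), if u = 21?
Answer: -420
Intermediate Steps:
o(f) = 4/(5 + f)
(u*o((-3 + 5)²))*(-45) = (21*(4/(5 + (-3 + 5)²)))*(-45) = (21*(4/(5 + 2²)))*(-45) = (21*(4/(5 + 4)))*(-45) = (21*(4/9))*(-45) = (28/3)*(-45) = -420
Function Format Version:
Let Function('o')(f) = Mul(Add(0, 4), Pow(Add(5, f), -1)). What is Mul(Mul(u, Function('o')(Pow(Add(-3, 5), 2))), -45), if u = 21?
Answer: -420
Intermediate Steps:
Function('o')(f) = Mul(4, Pow(Add(5, f), -1))
Mul(Mul(u, Function('o')(Pow(Add(-3, 5), 2))), -45) = Mul(Mul(21, Mul(4, Pow(Add(5, Pow(Add(-3, 5), 2)), -1))), -45) = Mul(Mul(21, Mul(4, Pow(Add(5, Pow(2, 2)), -1))), -45) = Mul(Mul(21, Mul(4, Pow(Add(5, 4), -1))), -45) = Mul(Mul(21, Mul(4, Pow(9, -1))), -45) = Mul(Mul(21, Mul(4, Rational(1, 9))), -45) = Mul(Mul(21, Rational(4, 9)), -45) = Mul(Rational(28, 3), -45) = -420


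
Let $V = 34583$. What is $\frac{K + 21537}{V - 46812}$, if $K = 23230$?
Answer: $- \frac{44767}{12229} \approx -3.6607$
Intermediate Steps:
$\frac{K + 21537}{V - 46812} = \frac{23230 + 21537}{34583 - 46812} = \frac{44767}{-12229} = 44767 \left(- \frac{1}{12229}\right) = - \frac{44767}{12229}$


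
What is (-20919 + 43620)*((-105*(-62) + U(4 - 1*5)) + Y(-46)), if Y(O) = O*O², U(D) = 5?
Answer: -2061727521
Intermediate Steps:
Y(O) = O³
(-20919 + 43620)*((-105*(-62) + U(4 - 1*5)) + Y(-46)) = (-20919 + 43620)*((-105*(-62) + 5) + (-46)³) = 22701*((6510 + 5) - 97336) = 22701*(6515 - 97336) = 22701*(-90821) = -2061727521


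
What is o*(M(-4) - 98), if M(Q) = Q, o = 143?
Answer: -14586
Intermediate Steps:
o*(M(-4) - 98) = 143*(-4 - 98) = 143*(-102) = -14586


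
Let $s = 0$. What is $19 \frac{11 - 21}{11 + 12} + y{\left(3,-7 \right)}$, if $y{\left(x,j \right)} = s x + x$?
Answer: $- \frac{121}{23} \approx -5.2609$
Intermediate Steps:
$y{\left(x,j \right)} = x$ ($y{\left(x,j \right)} = 0 x + x = 0 + x = x$)
$19 \frac{11 - 21}{11 + 12} + y{\left(3,-7 \right)} = 19 \frac{11 - 21}{11 + 12} + 3 = 19 \left(- \frac{10}{23}\right) + 3 = - \frac{190}{23} + 3 = - \frac{121}{23}$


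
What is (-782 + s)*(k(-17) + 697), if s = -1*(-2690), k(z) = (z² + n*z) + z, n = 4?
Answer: 1719108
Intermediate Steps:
k(z) = z² + 5*z (k(z) = (z² + 4*z) + z = z² + 5*z)
s = 2690
(-782 + s)*(k(-17) + 697) = (-782 + 2690)*(-17*(5 - 17) + 697) = 1908*(-17*(-12) + 697) = 1908*(204 + 697) = 1908*901 = 1719108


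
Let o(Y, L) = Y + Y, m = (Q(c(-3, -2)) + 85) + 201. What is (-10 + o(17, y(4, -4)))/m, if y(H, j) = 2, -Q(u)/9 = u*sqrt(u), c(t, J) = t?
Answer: 6864/83983 - 648*I*sqrt(3)/83983 ≈ 0.081731 - 0.013364*I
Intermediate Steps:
Q(u) = -9*u**(3/2) (Q(u) = -9*u*sqrt(u) = -9*u**(3/2))
m = 286 + 27*I*sqrt(3) (m = (-(-27)*I*sqrt(3) + 85) + 201 = (27*I*sqrt(3) + 85) + 201 = (85 + 27*I*sqrt(3)) + 201 = 286 + 27*I*sqrt(3) ≈ 286.0 + 46.765*I)
o(Y, L) = 2*Y
(-10 + o(17, y(4, -4)))/m = (-10 + 2*17)/(286 + 27*I*sqrt(3)) = (-10 + 34)/(286 + 27*I*sqrt(3)) = 24/(286 + 27*I*sqrt(3))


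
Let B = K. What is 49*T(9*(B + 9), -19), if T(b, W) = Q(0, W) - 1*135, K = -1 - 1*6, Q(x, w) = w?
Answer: -7546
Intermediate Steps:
K = -7 (K = -1 - 6 = -7)
B = -7
T(b, W) = -135 + W (T(b, W) = W - 1*135 = W - 135 = -135 + W)
49*T(9*(B + 9), -19) = 49*(-135 - 19) = 49*(-154) = -7546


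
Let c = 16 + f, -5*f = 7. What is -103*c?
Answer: -7519/5 ≈ -1503.8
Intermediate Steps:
f = -7/5 (f = -⅕*7 = -7/5 ≈ -1.4000)
c = 73/5 (c = 16 - 7/5 = 73/5 ≈ 14.600)
-103*c = -103*73/5 = -7519/5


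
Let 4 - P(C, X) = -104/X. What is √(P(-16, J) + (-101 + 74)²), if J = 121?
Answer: √88797/11 ≈ 27.090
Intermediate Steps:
P(C, X) = 4 + 104/X (P(C, X) = 4 - (-104)/X = 4 + 104/X)
√(P(-16, J) + (-101 + 74)²) = √((4 + 104/121) + (-101 + 74)²) = √((4 + 104*(1/121)) + (-27)²) = √((4 + 104/121) + 729) = √(588/121 + 729) = √(88797/121) = √88797/11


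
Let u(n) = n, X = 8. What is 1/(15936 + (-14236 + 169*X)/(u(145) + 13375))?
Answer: 3380/53860459 ≈ 6.2755e-5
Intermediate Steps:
1/(15936 + (-14236 + 169*X)/(u(145) + 13375)) = 1/(15936 + (-14236 + 169*8)/(145 + 13375)) = 1/(15936 + (-14236 + 1352)/13520) = 1/(15936 - 12884*1/13520) = 1/(15936 - 3221/3380) = 1/(53860459/3380) = 3380/53860459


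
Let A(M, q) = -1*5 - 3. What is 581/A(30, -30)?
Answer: -581/8 ≈ -72.625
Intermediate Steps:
A(M, q) = -8 (A(M, q) = -5 - 3 = -8)
581/A(30, -30) = 581/(-8) = 581*(-1/8) = -581/8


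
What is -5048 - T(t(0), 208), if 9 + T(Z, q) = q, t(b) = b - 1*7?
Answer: -5247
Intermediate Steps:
t(b) = -7 + b (t(b) = b - 7 = -7 + b)
T(Z, q) = -9 + q
-5048 - T(t(0), 208) = -5048 - (-9 + 208) = -5048 - 1*199 = -5048 - 199 = -5247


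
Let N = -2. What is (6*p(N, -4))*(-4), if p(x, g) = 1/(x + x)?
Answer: 6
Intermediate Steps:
p(x, g) = 1/(2*x)
(6*p(N, -4))*(-4) = (6*((½)/(-2)))*(-4) = (6*((½)*(-½)))*(-4) = (6*(-¼))*(-4) = -3/2*(-4) = 6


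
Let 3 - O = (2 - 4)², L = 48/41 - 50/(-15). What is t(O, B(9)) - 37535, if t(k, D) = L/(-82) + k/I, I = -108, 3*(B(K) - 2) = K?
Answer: -6814412471/181548 ≈ -37535.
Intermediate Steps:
B(K) = 2 + K/3
L = 554/123 (L = 48*(1/41) - 50*(-1/15) = 48/41 + 10/3 = 554/123 ≈ 4.5041)
O = -1 (O = 3 - (2 - 4)² = 3 - 1*(-2)² = 3 - 1*4 = 3 - 4 = -1)
t(k, D) = -277/5043 - k/108 (t(k, D) = (554/123)/(-82) + k/(-108) = (554/123)*(-1/82) + k*(-1/108) = -277/5043 - k/108)
t(O, B(9)) - 37535 = (-277/5043 - 1/108*(-1)) - 37535 = (-277/5043 + 1/108) - 37535 = -8291/181548 - 37535 = -6814412471/181548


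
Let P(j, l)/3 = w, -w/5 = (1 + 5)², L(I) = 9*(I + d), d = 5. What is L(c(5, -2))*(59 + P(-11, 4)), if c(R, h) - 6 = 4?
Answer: -64935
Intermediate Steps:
c(R, h) = 10 (c(R, h) = 6 + 4 = 10)
L(I) = 45 + 9*I (L(I) = 9*(I + 5) = 9*(5 + I) = 45 + 9*I)
w = -180 (w = -5*(1 + 5)² = -5*6² = -5*36 = -180)
P(j, l) = -540 (P(j, l) = 3*(-180) = -540)
L(c(5, -2))*(59 + P(-11, 4)) = (45 + 9*10)*(59 - 540) = (45 + 90)*(-481) = 135*(-481) = -64935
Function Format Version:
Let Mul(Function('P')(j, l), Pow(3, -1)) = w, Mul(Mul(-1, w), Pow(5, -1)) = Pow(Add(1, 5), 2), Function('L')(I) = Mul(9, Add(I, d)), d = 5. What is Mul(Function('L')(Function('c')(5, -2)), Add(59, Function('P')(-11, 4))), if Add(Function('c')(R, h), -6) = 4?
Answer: -64935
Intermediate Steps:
Function('c')(R, h) = 10 (Function('c')(R, h) = Add(6, 4) = 10)
Function('L')(I) = Add(45, Mul(9, I)) (Function('L')(I) = Mul(9, Add(I, 5)) = Mul(9, Add(5, I)) = Add(45, Mul(9, I)))
w = -180 (w = Mul(-5, Pow(Add(1, 5), 2)) = Mul(-5, Pow(6, 2)) = Mul(-5, 36) = -180)
Function('P')(j, l) = -540 (Function('P')(j, l) = Mul(3, -180) = -540)
Mul(Function('L')(Function('c')(5, -2)), Add(59, Function('P')(-11, 4))) = Mul(Add(45, Mul(9, 10)), Add(59, -540)) = Mul(Add(45, 90), -481) = Mul(135, -481) = -64935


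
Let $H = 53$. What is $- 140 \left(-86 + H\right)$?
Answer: $4620$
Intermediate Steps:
$- 140 \left(-86 + H\right) = - 140 \left(-86 + 53\right) = \left(-140\right) \left(-33\right) = 4620$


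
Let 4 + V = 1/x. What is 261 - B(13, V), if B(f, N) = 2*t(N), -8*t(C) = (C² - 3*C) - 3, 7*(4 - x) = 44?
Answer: 274945/1024 ≈ 268.50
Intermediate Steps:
x = -16/7 (x = 4 - ⅐*44 = 4 - 44/7 = -16/7 ≈ -2.2857)
t(C) = 3/8 - C²/8 + 3*C/8 (t(C) = -((C² - 3*C) - 3)/8 = -(-3 + C² - 3*C)/8 = 3/8 - C²/8 + 3*C/8)
V = -71/16 (V = -4 + 1/(-16/7) = -4 - 7/16 = -71/16 ≈ -4.4375)
B(f, N) = ¾ - N²/4 + 3*N/4 (B(f, N) = 2*(3/8 - N²/8 + 3*N/8) = ¾ - N²/4 + 3*N/4)
261 - B(13, V) = 261 - (¾ - (-71/16)²/4 + (¾)*(-71/16)) = 261 - (¾ - ¼*5041/256 - 213/64) = 261 - (¾ - 5041/1024 - 213/64) = 261 - 1*(-7681/1024) = 261 + 7681/1024 = 274945/1024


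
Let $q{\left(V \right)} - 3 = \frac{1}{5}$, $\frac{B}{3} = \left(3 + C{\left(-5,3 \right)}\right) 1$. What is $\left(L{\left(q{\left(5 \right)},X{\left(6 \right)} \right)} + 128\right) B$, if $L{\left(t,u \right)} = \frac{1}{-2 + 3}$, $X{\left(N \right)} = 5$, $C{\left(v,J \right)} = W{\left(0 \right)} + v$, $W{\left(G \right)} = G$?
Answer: $-774$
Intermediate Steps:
$C{\left(v,J \right)} = v$ ($C{\left(v,J \right)} = 0 + v = v$)
$B = -6$ ($B = 3 \left(3 - 5\right) 1 = 3 \left(\left(-2\right) 1\right) = 3 \left(-2\right) = -6$)
$q{\left(V \right)} = \frac{16}{5}$ ($q{\left(V \right)} = 3 + \frac{1}{5} = \frac{16}{5}$)
$L{\left(t,u \right)} = 1$ ($L{\left(t,u \right)} = 1^{-1} = 1$)
$\left(L{\left(q{\left(5 \right)},X{\left(6 \right)} \right)} + 128\right) B = \left(1 + 128\right) \left(-6\right) = 129 \left(-6\right) = -774$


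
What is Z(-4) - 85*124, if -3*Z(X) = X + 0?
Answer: -31616/3 ≈ -10539.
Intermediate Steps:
Z(X) = -X/3 (Z(X) = -(X + 0)/3 = -X/3)
Z(-4) - 85*124 = -⅓*(-4) - 85*124 = 4/3 - 10540 = -31616/3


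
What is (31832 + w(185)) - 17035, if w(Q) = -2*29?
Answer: 14739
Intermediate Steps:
w(Q) = -58
(31832 + w(185)) - 17035 = (31832 - 58) - 17035 = 31774 - 17035 = 14739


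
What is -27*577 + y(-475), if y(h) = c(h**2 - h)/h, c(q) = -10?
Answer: -1480003/95 ≈ -15579.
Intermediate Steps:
y(h) = -10/h
-27*577 + y(-475) = -27*577 - 10/(-475) = -15579 - 10*(-1/475) = -15579 + 2/95 = -1480003/95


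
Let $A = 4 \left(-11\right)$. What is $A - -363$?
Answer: $319$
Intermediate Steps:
$A = -44$
$A - -363 = -44 - -363 = -44 + 363 = 319$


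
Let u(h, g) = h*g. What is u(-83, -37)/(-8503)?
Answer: -3071/8503 ≈ -0.36117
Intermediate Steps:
u(h, g) = g*h
u(-83, -37)/(-8503) = -37*(-83)/(-8503) = 3071*(-1/8503) = -3071/8503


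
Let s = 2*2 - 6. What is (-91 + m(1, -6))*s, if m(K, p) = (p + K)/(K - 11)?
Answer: 181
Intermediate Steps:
s = -2 (s = 4 - 6 = -2)
m(K, p) = (K + p)/(-11 + K)
(-91 + m(1, -6))*s = (-91 + (1 - 6)/(-11 + 1))*(-2) = (-91 - 5/(-10))*(-2) = (-91 - ⅒*(-5))*(-2) = (-91 + ½)*(-2) = -181/2*(-2) = 181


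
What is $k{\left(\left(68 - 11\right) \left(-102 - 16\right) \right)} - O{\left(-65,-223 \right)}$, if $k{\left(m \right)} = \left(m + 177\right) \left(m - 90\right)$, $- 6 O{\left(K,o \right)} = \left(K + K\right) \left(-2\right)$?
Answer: $\frac{133914082}{3} \approx 4.4638 \cdot 10^{7}$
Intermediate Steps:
$O{\left(K,o \right)} = \frac{2 K}{3}$ ($O{\left(K,o \right)} = - \frac{\left(K + K\right) \left(-2\right)}{6} = - \frac{2 K \left(-2\right)}{6} = - \frac{\left(-4\right) K}{6} = \frac{2 K}{3}$)
$k{\left(m \right)} = \left(-90 + m\right) \left(177 + m\right)$ ($k{\left(m \right)} = \left(177 + m\right) \left(-90 + m\right) = \left(-90 + m\right) \left(177 + m\right)$)
$k{\left(\left(68 - 11\right) \left(-102 - 16\right) \right)} - O{\left(-65,-223 \right)} = \left(-15930 + \left(\left(68 - 11\right) \left(-102 - 16\right)\right)^{2} + 87 \left(68 - 11\right) \left(-102 - 16\right)\right) - \frac{2}{3} \left(-65\right) = \left(-15930 + \left(57 \left(-118\right)\right)^{2} + 87 \cdot 57 \left(-118\right)\right) - - \frac{130}{3} = \left(-15930 + \left(-6726\right)^{2} + 87 \left(-6726\right)\right) + \frac{130}{3} = \left(-15930 + 45239076 - 585162\right) + \frac{130}{3} = 44637984 + \frac{130}{3} = \frac{133914082}{3}$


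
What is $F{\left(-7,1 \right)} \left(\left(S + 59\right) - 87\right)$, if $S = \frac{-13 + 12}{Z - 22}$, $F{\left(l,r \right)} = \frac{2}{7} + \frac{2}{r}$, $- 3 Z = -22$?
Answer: $- \frac{4916}{77} \approx -63.844$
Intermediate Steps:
$Z = \frac{22}{3}$ ($Z = \left(- \frac{1}{3}\right) \left(-22\right) = \frac{22}{3} \approx 7.3333$)
$F{\left(l,r \right)} = \frac{2}{7} + \frac{2}{r}$ ($F{\left(l,r \right)} = 2 \cdot \frac{1}{7} + \frac{2}{r} = \frac{2}{7} + \frac{2}{r}$)
$S = \frac{3}{44}$ ($S = \frac{-13 + 12}{\frac{22}{3} - 22} = - \frac{1}{- \frac{44}{3}} = \left(-1\right) \left(- \frac{3}{44}\right) = \frac{3}{44} \approx 0.068182$)
$F{\left(-7,1 \right)} \left(\left(S + 59\right) - 87\right) = \left(\frac{2}{7} + \frac{2}{1}\right) \left(\left(\frac{3}{44} + 59\right) - 87\right) = \left(\frac{2}{7} + 2 \cdot 1\right) \left(\frac{2599}{44} - 87\right) = \left(\frac{2}{7} + 2\right) \left(- \frac{1229}{44}\right) = \frac{16}{7} \left(- \frac{1229}{44}\right) = - \frac{4916}{77}$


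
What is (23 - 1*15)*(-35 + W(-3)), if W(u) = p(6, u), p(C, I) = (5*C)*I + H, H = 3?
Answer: -976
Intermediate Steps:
p(C, I) = 3 + 5*C*I (p(C, I) = (5*C)*I + 3 = 5*C*I + 3 = 3 + 5*C*I)
W(u) = 3 + 30*u (W(u) = 3 + 5*6*u = 3 + 30*u)
(23 - 1*15)*(-35 + W(-3)) = (23 - 1*15)*(-35 + (3 + 30*(-3))) = (23 - 15)*(-35 + (3 - 90)) = 8*(-35 - 87) = 8*(-122) = -976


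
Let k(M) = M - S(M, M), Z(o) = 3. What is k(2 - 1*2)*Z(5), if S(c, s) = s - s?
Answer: 0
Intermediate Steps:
S(c, s) = 0
k(M) = M (k(M) = M - 1*0 = M + 0 = M)
k(2 - 1*2)*Z(5) = (2 - 1*2)*3 = (2 - 2)*3 = 0*3 = 0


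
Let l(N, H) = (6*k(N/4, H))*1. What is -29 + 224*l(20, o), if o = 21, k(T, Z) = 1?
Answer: 1315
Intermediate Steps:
l(N, H) = 6 (l(N, H) = (6*1)*1 = 6*1 = 6)
-29 + 224*l(20, o) = -29 + 224*6 = -29 + 1344 = 1315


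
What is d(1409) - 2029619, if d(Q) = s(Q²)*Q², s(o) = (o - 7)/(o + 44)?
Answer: -29375529727/661775 ≈ -44389.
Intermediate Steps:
s(o) = (-7 + o)/(44 + o)
d(Q) = Q²*(-7 + Q²)/(44 + Q²) (d(Q) = ((-7 + Q²)/(44 + Q²))*Q² = Q²*(-7 + Q²)/(44 + Q²))
d(1409) - 2029619 = 1409²*(-7 + 1409²)/(44 + 1409²) - 2029619 = 1985281*(-7 + 1985281)/(44 + 1985281) - 2029619 = 1985281*1985274/1985325 - 2029619 = 1985281*(1/1985325)*1985274 - 2029619 = 1313775583998/661775 - 2029619 = -29375529727/661775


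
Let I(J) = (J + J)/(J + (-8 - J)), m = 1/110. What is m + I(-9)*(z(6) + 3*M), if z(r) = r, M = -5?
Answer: -4453/220 ≈ -20.241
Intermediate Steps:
m = 1/110 ≈ 0.0090909
I(J) = -J/4 (I(J) = (2*J)/(-8) = (2*J)*(-⅛) = -J/4)
m + I(-9)*(z(6) + 3*M) = 1/110 + (-¼*(-9))*(6 + 3*(-5)) = 1/110 + 9*(6 - 15)/4 = 1/110 + (9/4)*(-9) = 1/110 - 81/4 = -4453/220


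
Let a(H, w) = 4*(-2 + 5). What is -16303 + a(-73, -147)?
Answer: -16291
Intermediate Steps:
a(H, w) = 12 (a(H, w) = 4*3 = 12)
-16303 + a(-73, -147) = -16303 + 12 = -16291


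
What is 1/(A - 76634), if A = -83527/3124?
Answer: -3124/239488143 ≈ -1.3044e-5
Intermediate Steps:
A = -83527/3124 (A = -83527*1/3124 = -83527/3124 ≈ -26.737)
1/(A - 76634) = 1/(-83527/3124 - 76634) = 1/(-239488143/3124) = -3124/239488143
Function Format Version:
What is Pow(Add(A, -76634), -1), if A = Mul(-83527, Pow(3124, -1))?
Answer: Rational(-3124, 239488143) ≈ -1.3044e-5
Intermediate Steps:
A = Rational(-83527, 3124) (A = Mul(-83527, Rational(1, 3124)) = Rational(-83527, 3124) ≈ -26.737)
Pow(Add(A, -76634), -1) = Pow(Add(Rational(-83527, 3124), -76634), -1) = Pow(Rational(-239488143, 3124), -1) = Rational(-3124, 239488143)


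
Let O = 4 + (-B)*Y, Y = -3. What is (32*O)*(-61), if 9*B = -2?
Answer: -19520/3 ≈ -6506.7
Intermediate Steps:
B = -2/9 (B = (⅑)*(-2) = -2/9 ≈ -0.22222)
O = 10/3 (O = 4 - 1*(-2/9)*(-3) = 4 + (2/9)*(-3) = 4 - ⅔ = 10/3 ≈ 3.3333)
(32*O)*(-61) = (32*(10/3))*(-61) = (320/3)*(-61) = -19520/3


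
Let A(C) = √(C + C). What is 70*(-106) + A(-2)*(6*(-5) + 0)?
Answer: -7420 - 60*I ≈ -7420.0 - 60.0*I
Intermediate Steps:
A(C) = √2*√C (A(C) = √(2*C) = √2*√C)
70*(-106) + A(-2)*(6*(-5) + 0) = 70*(-106) + (√2*√(-2))*(6*(-5) + 0) = -7420 + (√2*(I*√2))*(-30 + 0) = -7420 + (2*I)*(-30) = -7420 - 60*I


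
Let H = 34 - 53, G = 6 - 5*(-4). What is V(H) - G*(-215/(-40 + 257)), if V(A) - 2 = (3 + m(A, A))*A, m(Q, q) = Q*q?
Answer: -1494748/217 ≈ -6888.2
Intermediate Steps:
G = 26 (G = 6 + 20 = 26)
H = -19
V(A) = 2 + A*(3 + A²) (V(A) = 2 + (3 + A*A)*A = 2 + (3 + A²)*A = 2 + A*(3 + A²))
V(H) - G*(-215/(-40 + 257)) = (2 + (-19)³ + 3*(-19)) - 26*(-215/(-40 + 257)) = (2 - 6859 - 57) - 26*(-215/217) = -6914 - 26*(-215*1/217) = -6914 - 26*(-215)/217 = -6914 - 1*(-5590/217) = -6914 + 5590/217 = -1494748/217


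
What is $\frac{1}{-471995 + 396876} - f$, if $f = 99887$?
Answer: $- \frac{7503411554}{75119} \approx -99887.0$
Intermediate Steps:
$\frac{1}{-471995 + 396876} - f = \frac{1}{-471995 + 396876} - 99887 = \frac{1}{-75119} - 99887 = - \frac{1}{75119} - 99887 = - \frac{7503411554}{75119}$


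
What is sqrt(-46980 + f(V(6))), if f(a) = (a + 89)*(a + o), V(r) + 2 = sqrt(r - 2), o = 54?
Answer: 3*I*sqrt(4686) ≈ 205.36*I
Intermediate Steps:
V(r) = -2 + sqrt(-2 + r) (V(r) = -2 + sqrt(r - 2) = -2 + sqrt(-2 + r))
f(a) = (54 + a)*(89 + a) (f(a) = (a + 89)*(a + 54) = (89 + a)*(54 + a) = (54 + a)*(89 + a))
sqrt(-46980 + f(V(6))) = sqrt(-46980 + (4806 + (-2 + sqrt(-2 + 6))**2 + 143*(-2 + sqrt(-2 + 6)))) = sqrt(-46980 + (4806 + (-2 + sqrt(4))**2 + 143*(-2 + sqrt(4)))) = sqrt(-46980 + (4806 + (-2 + 2)**2 + 143*(-2 + 2))) = sqrt(-46980 + (4806 + 0**2 + 143*0)) = sqrt(-46980 + (4806 + 0 + 0)) = sqrt(-46980 + 4806) = sqrt(-42174) = 3*I*sqrt(4686)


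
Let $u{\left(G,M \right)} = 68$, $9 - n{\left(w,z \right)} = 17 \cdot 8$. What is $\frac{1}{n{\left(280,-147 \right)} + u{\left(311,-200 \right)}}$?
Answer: $- \frac{1}{59} \approx -0.016949$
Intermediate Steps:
$n{\left(w,z \right)} = -127$ ($n{\left(w,z \right)} = 9 - 17 \cdot 8 = 9 - 136 = -127$)
$\frac{1}{n{\left(280,-147 \right)} + u{\left(311,-200 \right)}} = \frac{1}{-127 + 68} = \frac{1}{-59} = - \frac{1}{59}$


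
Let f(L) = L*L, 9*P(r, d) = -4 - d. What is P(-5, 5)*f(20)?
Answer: -400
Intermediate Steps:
P(r, d) = -4/9 - d/9 (P(r, d) = (-4 - d)/9 = -4/9 - d/9)
f(L) = L**2
P(-5, 5)*f(20) = (-4/9 - 1/9*5)*20**2 = (-4/9 - 5/9)*400 = -1*400 = -400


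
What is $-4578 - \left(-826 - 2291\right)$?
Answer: $-1461$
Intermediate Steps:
$-4578 - \left(-826 - 2291\right) = -4578 - -3117 = -4578 + 3117 = -1461$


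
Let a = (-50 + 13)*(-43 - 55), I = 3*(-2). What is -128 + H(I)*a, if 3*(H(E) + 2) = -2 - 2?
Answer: -36644/3 ≈ -12215.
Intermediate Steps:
I = -6
a = 3626 (a = -37*(-98) = 3626)
H(E) = -10/3 (H(E) = -2 + (-2 - 2)/3 = -2 + (⅓)*(-4) = -2 - 4/3 = -10/3)
-128 + H(I)*a = -128 - 10/3*3626 = -128 - 36260/3 = -36644/3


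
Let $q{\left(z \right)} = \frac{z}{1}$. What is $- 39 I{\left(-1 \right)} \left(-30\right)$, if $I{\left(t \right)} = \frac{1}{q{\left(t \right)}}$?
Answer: $-1170$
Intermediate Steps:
$q{\left(z \right)} = z$ ($q{\left(z \right)} = z 1 = z$)
$I{\left(t \right)} = \frac{1}{t}$
$- 39 I{\left(-1 \right)} \left(-30\right) = - \frac{39}{-1} \left(-30\right) = \left(-39\right) \left(-1\right) \left(-30\right) = 39 \left(-30\right) = -1170$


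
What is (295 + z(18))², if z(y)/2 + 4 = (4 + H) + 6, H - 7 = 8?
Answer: 113569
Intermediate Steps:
H = 15 (H = 7 + 8 = 15)
z(y) = 42 (z(y) = -8 + 2*((4 + 15) + 6) = -8 + 2*(19 + 6) = -8 + 2*25 = -8 + 50 = 42)
(295 + z(18))² = (295 + 42)² = 337² = 113569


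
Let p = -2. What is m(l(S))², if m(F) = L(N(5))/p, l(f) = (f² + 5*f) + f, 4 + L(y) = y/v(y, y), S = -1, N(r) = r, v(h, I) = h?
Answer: 9/4 ≈ 2.2500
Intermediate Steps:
L(y) = -3 (L(y) = -4 + y/y = -4 + 1 = -3)
l(f) = f² + 6*f
m(F) = 3/2 (m(F) = -3/(-2) = -3*(-½) = 3/2)
m(l(S))² = (3/2)² = 9/4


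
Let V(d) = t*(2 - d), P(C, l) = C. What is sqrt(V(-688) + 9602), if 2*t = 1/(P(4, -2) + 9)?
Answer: sqrt(1627223)/13 ≈ 98.125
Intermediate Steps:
t = 1/26 (t = 1/(2*(4 + 9)) = (1/2)/13 = (1/2)*(1/13) = 1/26 ≈ 0.038462)
V(d) = 1/13 - d/26 (V(d) = (2 - d)/26 = 1/13 - d/26)
sqrt(V(-688) + 9602) = sqrt((1/13 - 1/26*(-688)) + 9602) = sqrt((1/13 + 344/13) + 9602) = sqrt(345/13 + 9602) = sqrt(125171/13) = sqrt(1627223)/13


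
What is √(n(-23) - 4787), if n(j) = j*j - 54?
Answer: 14*I*√22 ≈ 65.666*I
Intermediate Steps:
n(j) = -54 + j² (n(j) = j² - 54 = -54 + j²)
√(n(-23) - 4787) = √((-54 + (-23)²) - 4787) = √((-54 + 529) - 4787) = √(475 - 4787) = √(-4312) = 14*I*√22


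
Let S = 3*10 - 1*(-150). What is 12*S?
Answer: 2160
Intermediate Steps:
S = 180 (S = 30 + 150 = 180)
12*S = 12*180 = 2160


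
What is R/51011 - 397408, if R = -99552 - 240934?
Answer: -20272519974/51011 ≈ -3.9741e+5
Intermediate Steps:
R = -340486
R/51011 - 397408 = -340486/51011 - 397408 = -20272519974/51011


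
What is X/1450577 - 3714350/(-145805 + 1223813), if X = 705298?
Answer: -2313816896783/781866805308 ≈ -2.9594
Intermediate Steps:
X/1450577 - 3714350/(-145805 + 1223813) = 705298/1450577 - 3714350/(-145805 + 1223813) = 705298*(1/1450577) - 3714350/1078008 = 705298/1450577 - 3714350*1/1078008 = 705298/1450577 - 1857175/539004 = -2313816896783/781866805308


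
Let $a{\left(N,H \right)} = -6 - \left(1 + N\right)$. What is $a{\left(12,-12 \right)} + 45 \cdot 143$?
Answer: $6416$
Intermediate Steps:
$a{\left(N,H \right)} = -7 - N$
$a{\left(12,-12 \right)} + 45 \cdot 143 = \left(-7 - 12\right) + 45 \cdot 143 = \left(-7 - 12\right) + 6435 = -19 + 6435 = 6416$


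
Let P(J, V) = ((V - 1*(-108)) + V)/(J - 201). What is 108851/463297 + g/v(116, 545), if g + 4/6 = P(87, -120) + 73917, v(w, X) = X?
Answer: 1955389316524/14392321305 ≈ 135.86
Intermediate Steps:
P(J, V) = (108 + 2*V)/(-201 + J) (P(J, V) = ((V + 108) + V)/(-201 + J) = ((108 + V) + V)/(-201 + J) = (108 + 2*V)/(-201 + J))
g = 4213297/57 (g = -2/3 + (2*(54 - 120)/(-201 + 87) + 73917) = -2/3 + (2*(-66)/(-114) + 73917) = -2/3 + (2*(-1/114)*(-66) + 73917) = -2/3 + (22/19 + 73917) = -2/3 + 1404445/19 = 4213297/57 ≈ 73918.)
108851/463297 + g/v(116, 545) = 108851/463297 + (4213297/57)/545 = 108851*(1/463297) + (4213297/57)*(1/545) = 108851/463297 + 4213297/31065 = 1955389316524/14392321305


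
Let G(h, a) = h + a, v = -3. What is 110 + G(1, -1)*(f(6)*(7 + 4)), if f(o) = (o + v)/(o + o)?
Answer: 110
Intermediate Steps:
f(o) = (-3 + o)/(2*o) (f(o) = (o - 3)/(o + o) = (-3 + o)/((2*o)) = (-3 + o)*(1/(2*o)) = (-3 + o)/(2*o))
G(h, a) = a + h
110 + G(1, -1)*(f(6)*(7 + 4)) = 110 + (-1 + 1)*(((½)*(-3 + 6)/6)*(7 + 4)) = 110 + 0*(((½)*(⅙)*3)*11) = 110 + 0*((¼)*11) = 110 + 0*(11/4) = 110 + 0 = 110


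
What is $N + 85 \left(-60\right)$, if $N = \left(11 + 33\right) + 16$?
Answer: $-5040$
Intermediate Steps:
$N = 60$ ($N = 44 + 16 = 60$)
$N + 85 \left(-60\right) = 60 + 85 \left(-60\right) = 60 - 5100 = -5040$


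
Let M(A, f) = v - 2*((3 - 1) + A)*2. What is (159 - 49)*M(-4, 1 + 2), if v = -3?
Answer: 550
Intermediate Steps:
M(A, f) = -11 - 4*A (M(A, f) = -3 - 2*((3 - 1) + A)*2 = -3 - 2*(2 + A)*2 = -3 + (-4 - 2*A)*2 = -3 + (-8 - 4*A) = -11 - 4*A)
(159 - 49)*M(-4, 1 + 2) = (159 - 49)*(-11 - 4*(-4)) = 110*(-11 + 16) = 110*5 = 550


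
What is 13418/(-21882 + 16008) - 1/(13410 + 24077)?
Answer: -251503220/110099319 ≈ -2.2843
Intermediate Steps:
13418/(-21882 + 16008) - 1/(13410 + 24077) = 13418/(-5874) - 1/37487 = 13418*(-1/5874) - 1*1/37487 = -6709/2937 - 1/37487 = -251503220/110099319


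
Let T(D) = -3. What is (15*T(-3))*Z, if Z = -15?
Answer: 675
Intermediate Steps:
(15*T(-3))*Z = (15*(-3))*(-15) = -45*(-15) = 675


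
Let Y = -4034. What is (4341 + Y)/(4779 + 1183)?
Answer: 307/5962 ≈ 0.051493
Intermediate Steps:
(4341 + Y)/(4779 + 1183) = (4341 - 4034)/(4779 + 1183) = 307/5962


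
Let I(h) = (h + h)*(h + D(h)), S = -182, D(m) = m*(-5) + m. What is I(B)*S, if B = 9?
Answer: 88452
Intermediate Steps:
D(m) = -4*m (D(m) = -5*m + m = -4*m)
I(h) = -6*h**2 (I(h) = (h + h)*(h - 4*h) = (2*h)*(-3*h) = -6*h**2)
I(B)*S = -6*9**2*(-182) = -6*81*(-182) = -486*(-182) = 88452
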